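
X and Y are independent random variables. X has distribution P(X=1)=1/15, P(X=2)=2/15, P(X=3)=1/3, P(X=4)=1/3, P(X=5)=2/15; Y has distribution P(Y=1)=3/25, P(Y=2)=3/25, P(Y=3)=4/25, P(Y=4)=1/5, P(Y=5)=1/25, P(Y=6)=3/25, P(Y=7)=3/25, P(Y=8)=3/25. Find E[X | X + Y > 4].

1171/338

P(X + Y > 4) = 338/375.
Summing X·P(x,y) over outcomes with X + Y > 4 gives 1171/375.
E[X | X + Y > 4] = (1171/375) / (338/375) = 1171/338.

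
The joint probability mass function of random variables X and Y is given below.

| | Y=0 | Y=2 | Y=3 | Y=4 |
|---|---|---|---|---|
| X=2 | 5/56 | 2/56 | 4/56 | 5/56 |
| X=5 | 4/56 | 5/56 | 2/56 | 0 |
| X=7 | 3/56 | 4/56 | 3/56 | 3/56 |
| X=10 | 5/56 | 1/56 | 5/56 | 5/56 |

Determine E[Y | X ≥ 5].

P(X ≥ 5) = 5/7.
Summing Y·P(X=x,Y=y) over the conditioning event gives 41/28.
E[Y | X ≥ 5] = (41/28) / (5/7) = 41/20.

41/20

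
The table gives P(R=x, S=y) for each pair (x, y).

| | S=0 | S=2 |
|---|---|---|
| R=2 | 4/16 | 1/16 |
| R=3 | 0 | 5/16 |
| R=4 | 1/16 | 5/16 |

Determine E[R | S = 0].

12/5

P(S = 0) = 5/16.
Σ R·P over the event = 2·(4/16) + 4·(1/16) = 3/4.
E[R | S = 0] = (3/4) / (5/16) = 12/5.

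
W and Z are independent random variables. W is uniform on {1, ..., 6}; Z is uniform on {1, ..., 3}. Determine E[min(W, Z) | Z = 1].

1

Outcomes with Z = 1: (1,1), (2,1), (3,1), (4,1), (5,1), (6,1), each with probability 1/18.
E[min(W, Z) | Z = 1] = (1 + 1 + 1 + 1 + 1 + 1) / 6 = 1.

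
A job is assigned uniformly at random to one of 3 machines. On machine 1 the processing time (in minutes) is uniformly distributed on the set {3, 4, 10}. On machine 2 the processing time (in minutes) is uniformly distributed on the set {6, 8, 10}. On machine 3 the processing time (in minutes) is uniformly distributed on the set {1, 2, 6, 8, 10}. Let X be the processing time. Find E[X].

E[X | machine 1] = (3+4+10)/3 = 17/3.
E[X | machine 2] = (6+8+10)/3 = 8.
E[X | machine 3] = (1+2+6+8+10)/5 = 27/5.
By the law of total expectation,
E[X] = (1/3)·(17/3) + (1/3)·(8) + (1/3)·(27/5) = 286/45.

286/45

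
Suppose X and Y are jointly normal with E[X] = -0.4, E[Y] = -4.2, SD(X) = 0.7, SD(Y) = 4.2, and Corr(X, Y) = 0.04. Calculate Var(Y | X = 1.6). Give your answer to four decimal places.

For a bivariate normal, Var(Y | X=x) = σ_Y²(1 − ρ²).
Var(Y | X=1.6) = (4.2)²·(1 − (0.04)²) = 17.64·0.9984 = 17.6118.

17.6118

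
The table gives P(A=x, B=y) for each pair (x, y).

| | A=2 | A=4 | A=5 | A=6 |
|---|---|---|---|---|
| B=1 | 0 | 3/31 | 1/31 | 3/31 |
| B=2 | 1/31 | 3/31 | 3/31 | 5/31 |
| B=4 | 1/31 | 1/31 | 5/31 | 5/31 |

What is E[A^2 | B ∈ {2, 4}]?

P(B ∈ {2, 4}) = 24/31.
Σ A^2·P over the event = 4·(1/31) + 4·(1/31) + 16·(3/31) + 16·(1/31) + 25·(3/31) + 25·(5/31) + 36·(5/31) + 36·(5/31) = 632/31.
E[A^2 | B ∈ {2, 4}] = (632/31) / (24/31) = 79/3.

79/3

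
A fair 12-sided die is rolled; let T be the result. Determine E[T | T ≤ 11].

6

Given T ≤ 11, T is equally likely to be any of {1, 2, 3, 4, 5, 6, 7, 8, 9, 10, 11}.
E[T | T ≤ 11] = (1 + 2 + 3 + 4 + 5 + 6 + 7 + 8 + 9 + 10 + 11) / 11 = 6.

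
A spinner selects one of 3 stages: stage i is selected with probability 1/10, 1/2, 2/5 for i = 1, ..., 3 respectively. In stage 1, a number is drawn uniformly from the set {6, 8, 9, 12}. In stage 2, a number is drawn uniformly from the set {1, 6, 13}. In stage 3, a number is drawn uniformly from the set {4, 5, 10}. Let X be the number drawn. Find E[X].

809/120

E[X | stage 1] = (6+8+9+12)/4 = 35/4.
E[X | stage 2] = (1+6+13)/3 = 20/3.
E[X | stage 3] = (4+5+10)/3 = 19/3.
By the law of total expectation,
E[X] = (1/10)·(35/4) + (1/2)·(20/3) + (2/5)·(19/3) = 809/120.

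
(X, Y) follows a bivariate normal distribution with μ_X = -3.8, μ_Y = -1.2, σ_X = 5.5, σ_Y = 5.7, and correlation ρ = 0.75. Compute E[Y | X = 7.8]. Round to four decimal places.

The regression of Y on X has slope ρ·σ_Y/σ_X and passes through (μ_X, μ_Y).
E[Y | X=7.8] = -1.2 + (0.75)·(5.7/5.5)·(7.8 − (-3.8)) = -1.2 + (0.777273)·(11.6) = 7.8164.

7.8164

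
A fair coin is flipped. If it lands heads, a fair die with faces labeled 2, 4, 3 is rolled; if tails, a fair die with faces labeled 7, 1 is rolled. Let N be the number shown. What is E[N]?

7/2

E[N | heads] = (2+4+3)/3 = 3.
E[N | tails] = (7+1)/2 = 4.
E[N] = (1/2)·(3) + (1/2)·(4) = 7/2.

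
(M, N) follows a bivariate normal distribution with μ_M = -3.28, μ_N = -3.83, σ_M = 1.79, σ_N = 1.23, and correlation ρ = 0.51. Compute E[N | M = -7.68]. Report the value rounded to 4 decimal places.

-5.3720

The regression of N on M has slope ρ·σ_N/σ_M and passes through (μ_M, μ_N).
E[N | M=-7.68] = -3.83 + (0.51)·(1.23/1.79)·(-7.68 − (-3.28)) = -3.83 + (0.35045)·(-4.4) = -5.3720.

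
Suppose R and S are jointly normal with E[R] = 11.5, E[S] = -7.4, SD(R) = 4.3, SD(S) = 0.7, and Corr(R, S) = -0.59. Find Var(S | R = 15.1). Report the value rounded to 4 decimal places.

Var(S | R=x) = (1 − ρ²)·σ_S².
Var(S | R=15.1) = (0.7)²·(1 − (-0.59)²) = 0.49·0.6519 = 0.3194.

0.3194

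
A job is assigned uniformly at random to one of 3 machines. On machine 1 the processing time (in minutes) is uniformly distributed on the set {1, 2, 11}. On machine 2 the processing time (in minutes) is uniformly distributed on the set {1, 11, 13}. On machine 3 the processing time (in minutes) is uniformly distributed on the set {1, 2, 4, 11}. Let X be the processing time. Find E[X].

E[X | machine 1] = (1+2+11)/3 = 14/3.
E[X | machine 2] = (1+11+13)/3 = 25/3.
E[X | machine 3] = (1+2+4+11)/4 = 9/2.
By the law of total expectation,
E[X] = (1/3)·(14/3) + (1/3)·(25/3) + (1/3)·(9/2) = 35/6.

35/6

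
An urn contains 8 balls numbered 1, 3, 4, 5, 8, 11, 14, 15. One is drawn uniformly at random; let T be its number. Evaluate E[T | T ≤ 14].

P(T ≤ 14) = 7/8.
Σ over the event: 1·1/8 + 3·1/8 + 4·1/8 + 5·1/8 + 8·1/8 + 11·1/8 + 14·1/8 = 23/4.
E[T | T ≤ 14] = (23/4) / (7/8) = 46/7.

46/7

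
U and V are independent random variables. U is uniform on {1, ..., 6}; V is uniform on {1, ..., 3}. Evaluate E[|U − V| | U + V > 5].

Outcomes with U + V > 5: (3,3), (4,2), (4,3), (5,1), (5,2), (5,3), (6,1), (6,2), (6,3), each with probability 1/18.
E[|U − V| | U + V > 5] = (0 + 2 + 1 + 4 + 3 + 2 + 5 + 4 + 3) / 9 = 8/3.

8/3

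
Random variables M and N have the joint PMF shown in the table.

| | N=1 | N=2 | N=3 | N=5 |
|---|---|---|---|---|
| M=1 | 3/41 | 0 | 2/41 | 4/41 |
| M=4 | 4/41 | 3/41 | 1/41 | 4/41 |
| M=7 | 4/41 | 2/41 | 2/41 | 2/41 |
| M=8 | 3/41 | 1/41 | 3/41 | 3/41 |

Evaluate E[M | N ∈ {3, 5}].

P(N ∈ {3, 5}) = 21/41.
Σ M·P over the event = 1·(2/41) + 1·(4/41) + 4·(1/41) + 4·(4/41) + 7·(2/41) + 7·(2/41) + 8·(3/41) + 8·(3/41) = 102/41.
E[M | N ∈ {3, 5}] = (102/41) / (21/41) = 34/7.

34/7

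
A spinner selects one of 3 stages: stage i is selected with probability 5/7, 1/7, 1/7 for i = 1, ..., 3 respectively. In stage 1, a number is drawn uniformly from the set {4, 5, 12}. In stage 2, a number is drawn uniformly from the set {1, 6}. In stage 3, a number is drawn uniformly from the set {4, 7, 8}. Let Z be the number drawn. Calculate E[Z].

269/42

E[Z | stage 1] = (4+5+12)/3 = 7.
E[Z | stage 2] = (1+6)/2 = 7/2.
E[Z | stage 3] = (4+7+8)/3 = 19/3.
E[Z] = (5/7)·(7) + (1/7)·(7/2) + (1/7)·(19/3) = 269/42.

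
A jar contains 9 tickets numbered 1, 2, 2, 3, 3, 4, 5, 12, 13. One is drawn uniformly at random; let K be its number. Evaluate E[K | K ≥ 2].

11/2

P(K ≥ 2) = 8/9.
Σ over the event: 2·2/9 + 3·2/9 + 4·1/9 + 5·1/9 + 12·1/9 + 13·1/9 = 44/9.
E[K | K ≥ 2] = (44/9) / (8/9) = 11/2.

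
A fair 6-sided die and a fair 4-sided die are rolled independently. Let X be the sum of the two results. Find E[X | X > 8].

28/3

P(X > 8) = 1/8.
Σ over the event: 9·1/12 + 10·1/24 = 7/6.
E[X | X > 8] = (7/6) / (1/8) = 28/3.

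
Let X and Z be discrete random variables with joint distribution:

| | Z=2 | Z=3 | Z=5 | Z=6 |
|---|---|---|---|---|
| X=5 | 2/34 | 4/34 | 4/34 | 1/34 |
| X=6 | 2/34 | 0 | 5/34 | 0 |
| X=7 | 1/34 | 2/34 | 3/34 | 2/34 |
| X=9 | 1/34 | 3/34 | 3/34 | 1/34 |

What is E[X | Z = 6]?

7

P(Z = 6) = 2/17.
Σ X·P over the event = 5·(1/34) + 7·(2/34) + 9·(1/34) = 14/17.
E[X | Z = 6] = (14/17) / (2/17) = 7.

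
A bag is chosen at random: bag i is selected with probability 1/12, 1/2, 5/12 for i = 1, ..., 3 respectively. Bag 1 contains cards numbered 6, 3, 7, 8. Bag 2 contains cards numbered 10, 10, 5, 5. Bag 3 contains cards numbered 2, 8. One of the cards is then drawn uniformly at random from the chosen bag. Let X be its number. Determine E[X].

E[X | bag 1] = (6+3+7+8)/4 = 6.
E[X | bag 2] = (10+10+5+5)/4 = 15/2.
E[X | bag 3] = (2+8)/2 = 5.
By the law of total expectation,
E[X] = (1/12)·(6) + (1/2)·(15/2) + (5/12)·(5) = 19/3.

19/3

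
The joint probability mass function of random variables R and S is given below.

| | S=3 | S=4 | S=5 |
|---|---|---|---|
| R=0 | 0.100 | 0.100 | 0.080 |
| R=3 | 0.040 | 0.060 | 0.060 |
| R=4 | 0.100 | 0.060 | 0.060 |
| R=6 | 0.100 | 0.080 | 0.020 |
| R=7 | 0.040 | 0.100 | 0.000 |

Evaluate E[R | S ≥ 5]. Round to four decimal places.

2.4545

P(S ≥ 5) = 0.220.
Σ R·P over the event = 0·(0.080) + 3·(0.060) + 4·(0.060) + 6·(0.020) = 0.540.
E[R | S ≥ 5] = (0.540) / (0.220) = 2.4545.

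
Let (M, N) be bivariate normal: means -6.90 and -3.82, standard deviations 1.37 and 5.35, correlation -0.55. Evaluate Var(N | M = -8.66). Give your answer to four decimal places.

19.9642

For a bivariate normal, Var(N | M=x) = σ_N²(1 − ρ²).
Var(N | M=-8.66) = (5.35)²·(1 − (-0.55)²) = 28.6225·0.6975 = 19.9642.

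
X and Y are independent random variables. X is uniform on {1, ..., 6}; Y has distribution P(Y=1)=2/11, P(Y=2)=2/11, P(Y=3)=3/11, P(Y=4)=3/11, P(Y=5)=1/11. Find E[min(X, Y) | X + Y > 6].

101/32

P(X + Y > 6) = 16/33.
Summing min(X,Y)·P(x,y) over outcomes with X + Y > 6 gives 101/66.
E[min(X, Y) | X + Y > 6] = (101/66) / (16/33) = 101/32.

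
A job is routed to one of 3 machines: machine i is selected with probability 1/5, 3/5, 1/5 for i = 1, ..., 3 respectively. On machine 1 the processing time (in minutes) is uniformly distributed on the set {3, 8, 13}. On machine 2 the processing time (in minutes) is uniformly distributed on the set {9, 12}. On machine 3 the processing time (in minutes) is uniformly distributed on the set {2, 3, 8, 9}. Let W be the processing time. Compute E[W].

E[W | machine 1] = (3+8+13)/3 = 8.
E[W | machine 2] = (9+12)/2 = 21/2.
E[W | machine 3] = (2+3+8+9)/4 = 11/2.
By the law of total expectation,
E[W] = (1/5)·(8) + (3/5)·(21/2) + (1/5)·(11/2) = 9.

9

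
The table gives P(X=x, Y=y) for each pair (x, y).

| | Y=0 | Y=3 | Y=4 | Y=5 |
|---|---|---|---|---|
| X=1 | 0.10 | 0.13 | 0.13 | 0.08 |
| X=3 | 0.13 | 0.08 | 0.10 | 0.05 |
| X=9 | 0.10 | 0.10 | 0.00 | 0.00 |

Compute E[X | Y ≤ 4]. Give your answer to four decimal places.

P(Y ≤ 4) = 0.87.
Summing X·P(X=x,Y=y) over the conditioning event gives 3.09.
E[X | Y ≤ 4] = (3.09) / (0.87) = 3.5517.

3.5517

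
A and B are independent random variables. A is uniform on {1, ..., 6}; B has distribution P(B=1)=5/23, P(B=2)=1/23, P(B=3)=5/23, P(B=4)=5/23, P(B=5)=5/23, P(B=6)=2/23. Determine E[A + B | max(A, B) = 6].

P(max(A, B) = 6) = 11/46.
Summing (A+B)·P(x,y) over outcomes with max(A, B) = 6 gives 307/138.
E[A + B | max(A, B) = 6] = (307/138) / (11/46) = 307/33.

307/33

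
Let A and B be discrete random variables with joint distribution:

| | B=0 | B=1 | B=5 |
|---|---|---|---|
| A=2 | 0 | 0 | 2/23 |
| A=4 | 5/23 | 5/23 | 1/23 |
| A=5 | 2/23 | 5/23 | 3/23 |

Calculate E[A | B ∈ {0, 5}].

P(B ∈ {0, 5}) = 13/23.
Σ A·P over the event = 2·(2/23) + 4·(5/23) + 4·(1/23) + 5·(2/23) + 5·(3/23) = 53/23.
E[A | B ∈ {0, 5}] = (53/23) / (13/23) = 53/13.

53/13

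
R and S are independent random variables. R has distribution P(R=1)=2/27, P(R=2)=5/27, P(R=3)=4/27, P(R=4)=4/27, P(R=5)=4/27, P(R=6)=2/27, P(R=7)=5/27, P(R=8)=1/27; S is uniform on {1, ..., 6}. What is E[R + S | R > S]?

239/29

P(R > S) = 29/54.
Summing (R+S)·P(x,y) over outcomes with R > S gives 239/54.
E[R + S | R > S] = (239/54) / (29/54) = 239/29.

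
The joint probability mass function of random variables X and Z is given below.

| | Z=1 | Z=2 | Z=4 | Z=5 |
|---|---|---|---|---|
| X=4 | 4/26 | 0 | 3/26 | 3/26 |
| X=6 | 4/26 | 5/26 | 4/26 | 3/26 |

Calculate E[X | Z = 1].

5

P(Z = 1) = 4/13.
Σ X·P over the event = 4·(4/26) + 6·(4/26) = 20/13.
E[X | Z = 1] = (20/13) / (4/13) = 5.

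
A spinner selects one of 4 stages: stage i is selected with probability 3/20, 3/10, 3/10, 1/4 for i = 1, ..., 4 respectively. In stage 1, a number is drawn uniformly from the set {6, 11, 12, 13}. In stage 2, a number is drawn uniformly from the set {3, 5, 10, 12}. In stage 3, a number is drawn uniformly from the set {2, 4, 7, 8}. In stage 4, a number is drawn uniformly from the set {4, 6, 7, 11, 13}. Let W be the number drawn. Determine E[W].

149/20

E[W | stage 1] = (6+11+12+13)/4 = 21/2.
E[W | stage 2] = (3+5+10+12)/4 = 15/2.
E[W | stage 3] = (2+4+7+8)/4 = 21/4.
E[W | stage 4] = (4+6+7+11+13)/5 = 41/5.
By the law of total expectation,
E[W] = (3/20)·(21/2) + (3/10)·(15/2) + (3/10)·(21/4) + (1/4)·(41/5) = 149/20.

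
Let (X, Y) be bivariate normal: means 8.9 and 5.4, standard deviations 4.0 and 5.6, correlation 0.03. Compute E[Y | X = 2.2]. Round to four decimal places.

E[Y | X=x] = μ_Y + ρ(σ_Y/σ_X)(x − μ_X) for jointly normal variables.
E[Y | X=2.2] = 5.4 + (0.03)·(5.6/4.0)·(2.2 − (8.9)) = 5.4 + (0.042)·(-6.7) = 5.1186.

5.1186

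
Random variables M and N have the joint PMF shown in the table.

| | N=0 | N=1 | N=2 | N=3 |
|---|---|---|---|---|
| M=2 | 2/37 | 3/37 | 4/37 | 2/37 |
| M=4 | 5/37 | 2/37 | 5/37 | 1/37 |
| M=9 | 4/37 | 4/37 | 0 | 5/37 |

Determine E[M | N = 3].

53/8

P(N = 3) = 8/37.
Σ M·P over the event = 2·(2/37) + 4·(1/37) + 9·(5/37) = 53/37.
E[M | N = 3] = (53/37) / (8/37) = 53/8.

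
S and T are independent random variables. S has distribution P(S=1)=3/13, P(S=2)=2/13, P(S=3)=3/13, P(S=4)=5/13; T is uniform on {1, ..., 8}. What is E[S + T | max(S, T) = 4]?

89/14

P(max(S, T) = 4) = 7/26.
Summing (S+T)·P(x,y) over outcomes with max(S, T) = 4 gives 89/52.
E[S + T | max(S, T) = 4] = (89/52) / (7/26) = 89/14.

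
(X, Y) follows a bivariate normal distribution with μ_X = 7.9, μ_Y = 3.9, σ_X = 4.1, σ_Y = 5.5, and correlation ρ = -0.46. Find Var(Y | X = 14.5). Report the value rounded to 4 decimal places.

23.8491

The conditional variance in a bivariate normal is σ_Y²(1 − ρ²), independent of x.
Var(Y | X=14.5) = (5.5)²·(1 − (-0.46)²) = 30.25·0.7884 = 23.8491.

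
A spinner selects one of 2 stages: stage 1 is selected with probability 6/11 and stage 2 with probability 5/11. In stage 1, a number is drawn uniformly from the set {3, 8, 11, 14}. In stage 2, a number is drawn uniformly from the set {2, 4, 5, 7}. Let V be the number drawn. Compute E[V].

E[V | stage 1] = (3+8+11+14)/4 = 9.
E[V | stage 2] = (2+4+5+7)/4 = 9/2.
By the law of total expectation,
E[V] = (6/11)·(9) + (5/11)·(9/2) = 153/22.

153/22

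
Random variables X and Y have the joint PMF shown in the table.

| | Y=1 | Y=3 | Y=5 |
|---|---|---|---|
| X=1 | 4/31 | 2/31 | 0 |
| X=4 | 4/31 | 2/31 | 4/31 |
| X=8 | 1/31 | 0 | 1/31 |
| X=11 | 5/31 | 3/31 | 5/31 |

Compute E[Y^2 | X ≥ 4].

P(X ≥ 4) = 25/31.
Summing Y^2·P(X=x,Y=y) over the conditioning event gives 305/31.
E[Y^2 | X ≥ 4] = (305/31) / (25/31) = 61/5.

61/5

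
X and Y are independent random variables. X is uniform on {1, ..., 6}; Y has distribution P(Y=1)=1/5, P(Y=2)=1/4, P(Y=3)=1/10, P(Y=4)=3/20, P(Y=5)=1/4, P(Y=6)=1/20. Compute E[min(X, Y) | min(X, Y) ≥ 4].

P(min(X, Y) ≥ 4) = 9/40.
Summing min(X,Y)·P(x,y) over outcomes with min(X, Y) ≥ 4 gives 121/120.
E[min(X, Y) | min(X, Y) ≥ 4] = (121/120) / (9/40) = 121/27.

121/27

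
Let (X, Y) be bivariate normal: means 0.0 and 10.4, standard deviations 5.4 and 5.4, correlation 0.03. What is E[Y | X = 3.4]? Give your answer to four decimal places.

10.5020

E[Y | X=x] = μ_Y + ρ(σ_Y/σ_X)(x − μ_X) for jointly normal variables.
E[Y | X=3.4] = 10.4 + (0.03)·(5.4/5.4)·(3.4 − (0.0)) = 10.4 + (0.03)·(3.4) = 10.5020.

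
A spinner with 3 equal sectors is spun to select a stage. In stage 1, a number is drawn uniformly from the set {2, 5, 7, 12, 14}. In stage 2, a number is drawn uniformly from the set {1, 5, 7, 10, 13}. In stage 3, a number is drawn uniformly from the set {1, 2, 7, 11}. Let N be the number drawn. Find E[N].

E[N | stage 1] = (2+5+7+12+14)/5 = 8.
E[N | stage 2] = (1+5+7+10+13)/5 = 36/5.
E[N | stage 3] = (1+2+7+11)/4 = 21/4.
E[N] = (1/3)·(8) + (1/3)·(36/5) + (1/3)·(21/4) = 409/60.

409/60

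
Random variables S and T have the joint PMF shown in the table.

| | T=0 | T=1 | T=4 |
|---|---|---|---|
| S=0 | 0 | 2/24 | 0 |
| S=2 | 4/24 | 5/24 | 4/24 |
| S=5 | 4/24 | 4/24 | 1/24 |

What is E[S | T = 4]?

P(T = 4) = 5/24.
Σ S·P over the event = 2·(4/24) + 5·(1/24) = 13/24.
E[S | T = 4] = (13/24) / (5/24) = 13/5.

13/5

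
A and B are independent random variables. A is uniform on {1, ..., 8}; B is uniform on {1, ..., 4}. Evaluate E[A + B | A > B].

87/11

P(A > B) = 11/16.
Summing (A+B)·P(x,y) over outcomes with A > B gives 87/16.
E[A + B | A > B] = (87/16) / (11/16) = 87/11.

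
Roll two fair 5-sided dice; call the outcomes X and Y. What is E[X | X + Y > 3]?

71/22

P(X + Y > 3) = 22/25.
Summing X·P(x,y) over outcomes with X + Y > 3 gives 71/25.
E[X | X + Y > 3] = (71/25) / (22/25) = 71/22.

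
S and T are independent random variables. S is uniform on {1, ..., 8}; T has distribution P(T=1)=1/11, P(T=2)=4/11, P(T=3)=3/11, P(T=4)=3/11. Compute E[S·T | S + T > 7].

P(S + T > 7) = 41/88.
Summing ST·P(x,y) over outcomes with S + T > 7 gives 777/88.
E[S·T | S + T > 7] = (777/88) / (41/88) = 777/41.

777/41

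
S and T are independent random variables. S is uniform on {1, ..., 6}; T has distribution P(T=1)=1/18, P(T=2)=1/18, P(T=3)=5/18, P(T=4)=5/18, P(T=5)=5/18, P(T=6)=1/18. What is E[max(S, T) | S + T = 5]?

7/2

P(S + T = 5) = 1/9.
Summing max(S,T)·P(x,y) over outcomes with S + T = 5 gives 7/18.
E[max(S, T) | S + T = 5] = (7/18) / (1/9) = 7/2.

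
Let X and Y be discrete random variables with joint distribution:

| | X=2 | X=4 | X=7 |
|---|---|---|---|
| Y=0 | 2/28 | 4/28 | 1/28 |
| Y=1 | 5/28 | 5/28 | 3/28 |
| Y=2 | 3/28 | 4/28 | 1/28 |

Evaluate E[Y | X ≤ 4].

24/23

P(X ≤ 4) = 23/28.
Σ Y·P over the event = 0·(2/28) + 1·(5/28) + 2·(3/28) + 0·(4/28) + 1·(5/28) + 2·(4/28) = 6/7.
E[Y | X ≤ 4] = (6/7) / (23/28) = 24/23.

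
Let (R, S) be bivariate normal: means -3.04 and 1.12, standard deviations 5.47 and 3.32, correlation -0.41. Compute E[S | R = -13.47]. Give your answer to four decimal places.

For a bivariate normal, E[S | R=x] = μ_S + ρ·(σ_S/σ_R)·(x − μ_R).
E[S | R=-13.47] = 1.12 + (-0.41)·(3.32/5.47)·(-13.47 − (-3.04)) = 1.12 + (-0.24885)·(-10.43) = 3.7155.

3.7155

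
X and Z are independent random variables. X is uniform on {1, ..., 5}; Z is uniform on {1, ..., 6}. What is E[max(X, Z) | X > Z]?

Outcomes with X > Z: (2,1), (3,1), (3,2), (4,1), (4,2), (4,3), (5,1), (5,2), (5,3), (5,4), each with probability 1/30.
E[max(X, Z) | X > Z] = (2 + 3 + 3 + 4 + 4 + 4 + 5 + 5 + 5 + 5) / 10 = 4.

4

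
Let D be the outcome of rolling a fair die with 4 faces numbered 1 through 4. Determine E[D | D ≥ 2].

3

Given D ≥ 2, D is equally likely to be any of {2, 3, 4}.
E[D | D ≥ 2] = (2 + 3 + 4) / 3 = 3.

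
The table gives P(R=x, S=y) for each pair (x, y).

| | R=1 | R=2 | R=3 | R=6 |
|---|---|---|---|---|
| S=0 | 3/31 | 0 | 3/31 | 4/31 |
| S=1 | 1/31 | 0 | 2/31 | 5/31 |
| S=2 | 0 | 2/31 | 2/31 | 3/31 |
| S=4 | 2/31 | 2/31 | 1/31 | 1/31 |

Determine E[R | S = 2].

P(S = 2) = 7/31.
Σ R·P over the event = 2·(2/31) + 3·(2/31) + 6·(3/31) = 28/31.
E[R | S = 2] = (28/31) / (7/31) = 4.

4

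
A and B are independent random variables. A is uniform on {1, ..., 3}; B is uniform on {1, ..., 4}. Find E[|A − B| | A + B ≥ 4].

4/3

Outcomes with A + B ≥ 4: (1,3), (1,4), (2,2), (2,3), (2,4), (3,1), (3,2), (3,3), (3,4), each with probability 1/12.
E[|A − B| | A + B ≥ 4] = (2 + 3 + 0 + 1 + 2 + 2 + 1 + 0 + 1) / 9 = 4/3.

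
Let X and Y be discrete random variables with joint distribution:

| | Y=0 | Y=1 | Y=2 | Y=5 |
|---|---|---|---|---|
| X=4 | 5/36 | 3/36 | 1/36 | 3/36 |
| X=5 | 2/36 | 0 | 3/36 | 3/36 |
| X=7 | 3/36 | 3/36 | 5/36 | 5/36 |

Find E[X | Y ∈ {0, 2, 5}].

P(Y ∈ {0, 2, 5}) = 5/6.
Summing X·P(X=x,Y=y) over the conditioning event gives 167/36.
E[X | Y ∈ {0, 2, 5}] = (167/36) / (5/6) = 167/30.

167/30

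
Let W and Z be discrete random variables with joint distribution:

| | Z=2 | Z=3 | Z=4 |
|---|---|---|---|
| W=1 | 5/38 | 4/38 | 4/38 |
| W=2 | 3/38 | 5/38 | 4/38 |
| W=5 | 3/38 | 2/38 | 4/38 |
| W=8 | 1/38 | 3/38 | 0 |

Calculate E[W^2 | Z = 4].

10

P(Z = 4) = 6/19.
Σ W^2·P over the event = 1·(4/38) + 4·(4/38) + 25·(4/38) = 60/19.
E[W^2 | Z = 4] = (60/19) / (6/19) = 10.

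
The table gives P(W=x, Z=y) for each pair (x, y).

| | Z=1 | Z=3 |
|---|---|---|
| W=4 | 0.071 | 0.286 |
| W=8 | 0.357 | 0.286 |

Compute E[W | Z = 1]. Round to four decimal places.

7.3364

P(Z = 1) = 0.428.
Σ W·P over the event = 4·(0.071) + 8·(0.357) = 3.140.
E[W | Z = 1] = (3.140) / (0.428) = 7.3364.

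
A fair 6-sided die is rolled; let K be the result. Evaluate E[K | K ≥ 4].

5

Given K ≥ 4, K is equally likely to be any of {4, 5, 6}.
E[K | K ≥ 4] = (4 + 5 + 6) / 3 = 5.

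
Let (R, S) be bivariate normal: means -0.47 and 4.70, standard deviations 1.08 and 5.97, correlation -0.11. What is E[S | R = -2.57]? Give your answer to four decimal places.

5.9769

E[S | R=x] = μ_S + ρ(σ_S/σ_R)(x − μ_R) for jointly normal variables.
E[S | R=-2.57] = 4.70 + (-0.11)·(5.97/1.08)·(-2.57 − (-0.47)) = 4.70 + (-0.60806)·(-2.1) = 5.9769.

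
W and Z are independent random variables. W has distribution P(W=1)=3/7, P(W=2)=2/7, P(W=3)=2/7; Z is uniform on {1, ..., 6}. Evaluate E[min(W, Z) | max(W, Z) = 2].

P(max(W, Z) = 2) = 1/6.
Summing min(W,Z)·P(x,y) over outcomes with max(W, Z) = 2 gives 3/14.
E[min(W, Z) | max(W, Z) = 2] = (3/14) / (1/6) = 9/7.

9/7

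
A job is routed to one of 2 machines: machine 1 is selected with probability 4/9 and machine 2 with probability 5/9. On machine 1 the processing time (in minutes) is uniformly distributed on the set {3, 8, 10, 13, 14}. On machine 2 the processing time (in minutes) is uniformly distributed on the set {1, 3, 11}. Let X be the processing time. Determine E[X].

E[X | machine 1] = (3+8+10+13+14)/5 = 48/5.
E[X | machine 2] = (1+3+11)/3 = 5.
E[X] = (4/9)·(48/5) + (5/9)·(5) = 317/45.

317/45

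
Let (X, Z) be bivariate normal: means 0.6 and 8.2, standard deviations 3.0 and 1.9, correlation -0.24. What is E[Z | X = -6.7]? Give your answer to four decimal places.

E[Z | X=x] = μ_Z + ρ(σ_Z/σ_X)(x − μ_X) for jointly normal variables.
E[Z | X=-6.7] = 8.2 + (-0.24)·(1.9/3.0)·(-6.7 − (0.6)) = 8.2 + (-0.152)·(-7.3) = 9.3096.

9.3096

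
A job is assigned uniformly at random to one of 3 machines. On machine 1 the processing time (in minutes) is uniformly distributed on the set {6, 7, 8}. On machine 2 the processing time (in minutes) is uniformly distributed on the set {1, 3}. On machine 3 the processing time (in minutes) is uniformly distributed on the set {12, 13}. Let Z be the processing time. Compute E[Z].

43/6

E[Z | machine 1] = (6+7+8)/3 = 7.
E[Z | machine 2] = (1+3)/2 = 2.
E[Z | machine 3] = (12+13)/2 = 25/2.
By the law of total expectation,
E[Z] = (1/3)·(7) + (1/3)·(2) + (1/3)·(25/2) = 43/6.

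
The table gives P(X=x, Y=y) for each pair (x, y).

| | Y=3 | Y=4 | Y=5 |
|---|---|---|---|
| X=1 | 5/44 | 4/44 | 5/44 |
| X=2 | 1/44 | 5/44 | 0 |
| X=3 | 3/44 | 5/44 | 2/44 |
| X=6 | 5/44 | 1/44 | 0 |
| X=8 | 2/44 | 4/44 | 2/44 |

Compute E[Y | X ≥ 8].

4

P(X ≥ 8) = 2/11.
Summing Y·P(X=x,Y=y) over the conditioning event gives 8/11.
E[Y | X ≥ 8] = (8/11) / (2/11) = 4.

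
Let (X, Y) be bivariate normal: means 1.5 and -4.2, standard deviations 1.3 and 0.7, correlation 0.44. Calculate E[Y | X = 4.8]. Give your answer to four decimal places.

The regression of Y on X has slope ρ·σ_Y/σ_X and passes through (μ_X, μ_Y).
E[Y | X=4.8] = -4.2 + (0.44)·(0.7/1.3)·(4.8 − (1.5)) = -4.2 + (0.23692)·(3.3) = -3.4182.

-3.4182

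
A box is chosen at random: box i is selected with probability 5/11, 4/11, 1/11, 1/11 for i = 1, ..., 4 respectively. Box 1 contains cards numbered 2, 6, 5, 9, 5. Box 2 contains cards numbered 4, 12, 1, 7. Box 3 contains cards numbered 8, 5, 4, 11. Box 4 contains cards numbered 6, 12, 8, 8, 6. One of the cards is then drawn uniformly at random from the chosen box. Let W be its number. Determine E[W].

E[W | box 1] = (2+6+5+9+5)/5 = 27/5.
E[W | box 2] = (4+12+1+7)/4 = 6.
E[W | box 3] = (8+5+4+11)/4 = 7.
E[W | box 4] = (6+12+8+8+6)/5 = 8.
By the law of total expectation,
E[W] = (5/11)·(27/5) + (4/11)·(6) + (1/11)·(7) + (1/11)·(8) = 6.

6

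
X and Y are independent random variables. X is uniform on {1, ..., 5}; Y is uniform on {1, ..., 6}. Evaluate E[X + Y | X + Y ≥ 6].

31/4

P(X + Y ≥ 6) = 2/3.
Summing (X+Y)·P(x,y) over outcomes with X + Y ≥ 6 gives 31/6.
E[X + Y | X + Y ≥ 6] = (31/6) / (2/3) = 31/4.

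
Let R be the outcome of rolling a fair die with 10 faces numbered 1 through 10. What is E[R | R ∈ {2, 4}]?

3

P(R ∈ {2, 4}) = 1/5.
Σ over the event: 2·1/10 + 4·1/10 = 3/5.
E[R | R ∈ {2, 4}] = (3/5) / (1/5) = 3.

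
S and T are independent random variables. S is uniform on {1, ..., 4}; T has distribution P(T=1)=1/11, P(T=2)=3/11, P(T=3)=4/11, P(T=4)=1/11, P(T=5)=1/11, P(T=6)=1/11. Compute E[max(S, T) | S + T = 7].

P(S + T = 7) = 7/44.
Summing max(S,T)·P(x,y) over outcomes with S + T = 7 gives 31/44.
E[max(S, T) | S + T = 7] = (31/44) / (7/44) = 31/7.

31/7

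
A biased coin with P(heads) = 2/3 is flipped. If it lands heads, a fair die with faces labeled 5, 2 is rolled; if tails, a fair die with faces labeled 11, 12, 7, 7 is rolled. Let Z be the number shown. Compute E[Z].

65/12

E[Z | heads] = (5+2)/2 = 7/2.
E[Z | tails] = (11+12+7+7)/4 = 37/4.
E[Z] = (2/3)·(7/2) + (1/3)·(37/4) = 65/12.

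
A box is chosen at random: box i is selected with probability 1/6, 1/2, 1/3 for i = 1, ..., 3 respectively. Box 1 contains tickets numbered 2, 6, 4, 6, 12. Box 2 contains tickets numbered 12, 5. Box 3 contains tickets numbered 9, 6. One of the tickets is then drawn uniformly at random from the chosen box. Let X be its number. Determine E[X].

E[X | box 1] = (2+6+4+6+12)/5 = 6.
E[X | box 2] = (12+5)/2 = 17/2.
E[X | box 3] = (9+6)/2 = 15/2.
By the law of total expectation,
E[X] = (1/6)·(6) + (1/2)·(17/2) + (1/3)·(15/2) = 31/4.

31/4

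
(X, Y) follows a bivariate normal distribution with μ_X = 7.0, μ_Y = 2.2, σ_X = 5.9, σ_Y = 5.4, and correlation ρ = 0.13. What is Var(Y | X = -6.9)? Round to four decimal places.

28.6672

For a bivariate normal, Var(Y | X=x) = σ_Y²(1 − ρ²).
Var(Y | X=-6.9) = (5.4)²·(1 − (0.13)²) = 29.16·0.9831 = 28.6672.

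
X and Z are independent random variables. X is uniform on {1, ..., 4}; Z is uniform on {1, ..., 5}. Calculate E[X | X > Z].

P(X > Z) = 3/10.
Summing X·P(x,y) over outcomes with X > Z gives 1.
E[X | X > Z] = (1) / (3/10) = 10/3.

10/3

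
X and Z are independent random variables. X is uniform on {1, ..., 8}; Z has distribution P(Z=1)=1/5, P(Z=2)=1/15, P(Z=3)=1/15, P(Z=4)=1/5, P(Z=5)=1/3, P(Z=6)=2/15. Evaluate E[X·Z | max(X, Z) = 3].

33/7

P(max(X, Z) = 3) = 7/120.
Summing XZ·P(x,y) over outcomes with max(X, Z) = 3 gives 11/40.
E[X·Z | max(X, Z) = 3] = (11/40) / (7/120) = 33/7.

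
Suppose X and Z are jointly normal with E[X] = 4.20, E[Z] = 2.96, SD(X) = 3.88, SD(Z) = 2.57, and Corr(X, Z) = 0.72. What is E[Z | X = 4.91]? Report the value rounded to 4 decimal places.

3.2986

For a bivariate normal, E[Z | X=x] = μ_Z + ρ·(σ_Z/σ_X)·(x − μ_X).
E[Z | X=4.91] = 2.96 + (0.72)·(2.57/3.88)·(4.91 − (4.20)) = 2.96 + (0.47691)·(0.71) = 3.2986.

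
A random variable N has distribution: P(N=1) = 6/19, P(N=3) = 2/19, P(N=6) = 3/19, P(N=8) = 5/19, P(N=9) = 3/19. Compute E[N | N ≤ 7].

P(N ≤ 7) = 11/19.
Σ over the event: 1·6/19 + 3·2/19 + 6·3/19 = 30/19.
E[N | N ≤ 7] = (30/19) / (11/19) = 30/11.

30/11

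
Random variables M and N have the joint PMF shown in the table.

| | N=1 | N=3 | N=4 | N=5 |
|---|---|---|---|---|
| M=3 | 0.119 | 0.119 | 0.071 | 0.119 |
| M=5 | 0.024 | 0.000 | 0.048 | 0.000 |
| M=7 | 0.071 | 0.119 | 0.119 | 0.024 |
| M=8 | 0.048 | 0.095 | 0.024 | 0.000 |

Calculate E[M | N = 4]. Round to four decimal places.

5.6412

P(N = 4) = 0.262.
Σ M·P over the event = 3·(0.071) + 5·(0.048) + 7·(0.119) + 8·(0.024) = 1.478.
E[M | N = 4] = (1.478) / (0.262) = 5.6412.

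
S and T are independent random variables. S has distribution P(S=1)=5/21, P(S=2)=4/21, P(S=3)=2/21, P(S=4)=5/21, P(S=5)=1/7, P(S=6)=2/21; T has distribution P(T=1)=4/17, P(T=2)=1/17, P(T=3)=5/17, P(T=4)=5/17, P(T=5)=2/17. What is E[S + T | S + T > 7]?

887/101

P(S + T > 7) = 101/357.
Summing (S+T)·P(x,y) over outcomes with S + T > 7 gives 887/357.
E[S + T | S + T > 7] = (887/357) / (101/357) = 887/101.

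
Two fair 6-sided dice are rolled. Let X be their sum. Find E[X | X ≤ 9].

P(X ≤ 9) = 5/6.
Σ over the event: 2·1/36 + 3·1/18 + 4·1/12 + 5·1/9 + 6·5/36 + 7·1/6 + 8·5/36 + 9·1/9 = 47/9.
E[X | X ≤ 9] = (47/9) / (5/6) = 94/15.

94/15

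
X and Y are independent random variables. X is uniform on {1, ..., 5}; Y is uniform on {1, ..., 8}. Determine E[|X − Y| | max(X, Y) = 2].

2/3

Outcomes with max(X, Y) = 2: (1,2), (2,1), (2,2), each with probability 1/40.
E[|X − Y| | max(X, Y) = 2] = (1 + 1 + 0) / 3 = 2/3.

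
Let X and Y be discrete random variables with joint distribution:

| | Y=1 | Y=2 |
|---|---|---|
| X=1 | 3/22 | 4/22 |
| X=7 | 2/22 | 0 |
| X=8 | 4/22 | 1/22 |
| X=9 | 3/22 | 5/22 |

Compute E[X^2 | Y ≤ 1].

50

P(Y ≤ 1) = 6/11.
Σ X^2·P over the event = 1·(3/22) + 49·(2/22) + 64·(4/22) + 81·(3/22) = 300/11.
E[X^2 | Y ≤ 1] = (300/11) / (6/11) = 50.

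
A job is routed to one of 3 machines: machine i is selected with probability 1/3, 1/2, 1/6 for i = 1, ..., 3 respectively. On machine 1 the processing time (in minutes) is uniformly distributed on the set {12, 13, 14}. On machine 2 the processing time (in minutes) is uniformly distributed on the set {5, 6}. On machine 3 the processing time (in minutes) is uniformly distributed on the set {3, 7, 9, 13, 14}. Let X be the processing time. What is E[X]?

E[X | machine 1] = (12+13+14)/3 = 13.
E[X | machine 2] = (5+6)/2 = 11/2.
E[X | machine 3] = (3+7+9+13+14)/5 = 46/5.
E[X] = (1/3)·(13) + (1/2)·(11/2) + (1/6)·(46/5) = 517/60.

517/60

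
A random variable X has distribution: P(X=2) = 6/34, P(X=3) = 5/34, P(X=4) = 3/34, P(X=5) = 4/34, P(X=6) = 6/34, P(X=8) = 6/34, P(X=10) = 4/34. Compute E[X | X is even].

P(X is even) = 25/34.
Σ over the event: 2·3/17 + 4·3/34 + 6·3/17 + 8·3/17 + 10·2/17 = 74/17.
E[X | X is even] = (74/17) / (25/34) = 148/25.

148/25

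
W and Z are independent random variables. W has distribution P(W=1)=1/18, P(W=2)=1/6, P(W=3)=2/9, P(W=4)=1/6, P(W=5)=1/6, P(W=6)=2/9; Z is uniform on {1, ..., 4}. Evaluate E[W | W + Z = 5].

P(W + Z = 5) = 11/72.
Summing W·P(x,y) over outcomes with W + Z = 5 gives 31/72.
E[W | W + Z = 5] = (31/72) / (11/72) = 31/11.

31/11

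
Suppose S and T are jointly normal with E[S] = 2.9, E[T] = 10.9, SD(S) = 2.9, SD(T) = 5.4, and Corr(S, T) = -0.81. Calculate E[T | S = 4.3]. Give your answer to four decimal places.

The regression of T on S has slope ρ·σ_T/σ_S and passes through (μ_S, μ_T).
E[T | S=4.3] = 10.9 + (-0.81)·(5.4/2.9)·(4.3 − (2.9)) = 10.9 + (-1.5083)·(1.4) = 8.7884.

8.7884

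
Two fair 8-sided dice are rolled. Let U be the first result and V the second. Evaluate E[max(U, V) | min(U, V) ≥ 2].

43/7

P(min(U, V) ≥ 2) = 49/64.
Summing max(U,V)·P(x,y) over outcomes with min(U, V) ≥ 2 gives 301/64.
E[max(U, V) | min(U, V) ≥ 2] = (301/64) / (49/64) = 43/7.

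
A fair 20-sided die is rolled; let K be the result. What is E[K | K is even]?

Given K is even, K is equally likely to be any of {2, 4, 6, 8, 10, 12, 14, 16, 18, 20}.
E[K | K is even] = (2 + 4 + 6 + 8 + 10 + 12 + 14 + 16 + 18 + 20) / 10 = 11.

11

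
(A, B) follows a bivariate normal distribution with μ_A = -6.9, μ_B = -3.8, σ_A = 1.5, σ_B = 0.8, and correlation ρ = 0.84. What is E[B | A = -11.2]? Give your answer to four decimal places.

For a bivariate normal, E[B | A=x] = μ_B + ρ·(σ_B/σ_A)·(x − μ_A).
E[B | A=-11.2] = -3.8 + (0.84)·(0.8/1.5)·(-11.2 − (-6.9)) = -3.8 + (0.448)·(-4.3) = -5.7264.

-5.7264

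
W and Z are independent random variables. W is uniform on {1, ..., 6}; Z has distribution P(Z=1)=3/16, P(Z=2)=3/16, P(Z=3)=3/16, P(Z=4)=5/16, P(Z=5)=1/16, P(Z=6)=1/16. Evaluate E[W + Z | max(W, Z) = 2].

10/3

P(max(W, Z) = 2) = 3/32.
Summing (W+Z)·P(x,y) over outcomes with max(W, Z) = 2 gives 5/16.
E[W + Z | max(W, Z) = 2] = (5/16) / (3/32) = 10/3.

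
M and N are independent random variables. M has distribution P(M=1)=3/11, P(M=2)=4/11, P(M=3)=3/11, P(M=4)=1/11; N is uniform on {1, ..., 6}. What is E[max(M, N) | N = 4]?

4

P(N = 4) = 1/6.
Summing max(M,N)·P(x,y) over outcomes with N = 4 gives 2/3.
E[max(M, N) | N = 4] = (2/3) / (1/6) = 4.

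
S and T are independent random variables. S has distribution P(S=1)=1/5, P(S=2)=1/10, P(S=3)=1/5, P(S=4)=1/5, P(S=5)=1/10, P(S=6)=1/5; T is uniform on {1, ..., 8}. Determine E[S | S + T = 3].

P(S + T = 3) = 3/80.
Summing S·P(x,y) over outcomes with S + T = 3 gives 1/20.
E[S | S + T = 3] = (1/20) / (3/80) = 4/3.

4/3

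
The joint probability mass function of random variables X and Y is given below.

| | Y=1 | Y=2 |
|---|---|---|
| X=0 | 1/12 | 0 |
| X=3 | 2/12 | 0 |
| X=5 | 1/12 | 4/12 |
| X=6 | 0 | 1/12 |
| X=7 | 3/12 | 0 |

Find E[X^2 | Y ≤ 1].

P(Y ≤ 1) = 7/12.
Σ X^2·P over the event = 0·(1/12) + 9·(2/12) + 25·(1/12) + 49·(3/12) = 95/6.
E[X^2 | Y ≤ 1] = (95/6) / (7/12) = 190/7.

190/7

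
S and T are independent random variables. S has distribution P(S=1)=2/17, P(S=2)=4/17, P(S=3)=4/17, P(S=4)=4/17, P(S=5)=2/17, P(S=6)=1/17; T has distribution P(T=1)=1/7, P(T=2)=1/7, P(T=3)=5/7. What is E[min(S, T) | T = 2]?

32/17

P(T = 2) = 1/7.
Summing min(S,T)·P(x,y) over outcomes with T = 2 gives 32/119.
E[min(S, T) | T = 2] = (32/119) / (1/7) = 32/17.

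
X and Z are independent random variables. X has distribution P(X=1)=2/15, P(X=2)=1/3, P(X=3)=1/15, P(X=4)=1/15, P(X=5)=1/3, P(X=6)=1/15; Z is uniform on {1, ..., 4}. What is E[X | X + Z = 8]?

5

P(X + Z = 8) = 7/60.
Summing X·P(x,y) over outcomes with X + Z = 8 gives 7/12.
E[X | X + Z = 8] = (7/12) / (7/60) = 5.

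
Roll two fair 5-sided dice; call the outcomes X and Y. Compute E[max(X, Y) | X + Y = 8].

Outcomes with X + Y = 8: (3,5), (4,4), (5,3), each with probability 1/25.
E[max(X, Y) | X + Y = 8] = (5 + 4 + 5) / 3 = 14/3.

14/3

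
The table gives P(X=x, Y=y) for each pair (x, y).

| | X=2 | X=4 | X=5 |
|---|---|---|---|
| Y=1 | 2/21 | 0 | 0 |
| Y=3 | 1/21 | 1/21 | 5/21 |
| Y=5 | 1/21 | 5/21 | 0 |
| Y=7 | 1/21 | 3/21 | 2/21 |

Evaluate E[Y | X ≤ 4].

33/7

P(X ≤ 4) = 2/3.
Σ Y·P over the event = 1·(2/21) + 3·(1/21) + 5·(1/21) + 7·(1/21) + 3·(1/21) + 5·(5/21) + 7·(3/21) = 22/7.
E[Y | X ≤ 4] = (22/7) / (2/3) = 33/7.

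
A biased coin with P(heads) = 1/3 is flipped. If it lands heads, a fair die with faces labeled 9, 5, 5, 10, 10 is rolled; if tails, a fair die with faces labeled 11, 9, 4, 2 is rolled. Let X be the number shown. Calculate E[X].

E[X | heads] = (9+5+5+10+10)/5 = 39/5.
E[X | tails] = (11+9+4+2)/4 = 13/2.
By the law of total expectation,
E[X] = (1/3)·(39/5) + (2/3)·(13/2) = 104/15.

104/15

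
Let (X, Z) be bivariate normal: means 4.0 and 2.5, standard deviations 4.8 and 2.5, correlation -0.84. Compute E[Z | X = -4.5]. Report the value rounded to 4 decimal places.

For a bivariate normal, E[Z | X=x] = μ_Z + ρ·(σ_Z/σ_X)·(x − μ_X).
E[Z | X=-4.5] = 2.5 + (-0.84)·(2.5/4.8)·(-4.5 − (4.0)) = 2.5 + (-0.4375)·(-8.5) = 6.2188.

6.2188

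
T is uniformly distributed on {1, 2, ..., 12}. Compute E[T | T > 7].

Given T > 7, T is equally likely to be any of {8, 9, 10, 11, 12}.
E[T | T > 7] = (8 + 9 + 10 + 11 + 12) / 5 = 10.

10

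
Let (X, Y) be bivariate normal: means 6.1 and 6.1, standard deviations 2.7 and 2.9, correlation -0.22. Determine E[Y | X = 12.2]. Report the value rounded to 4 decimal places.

4.6586

For a bivariate normal, E[Y | X=x] = μ_Y + ρ·(σ_Y/σ_X)·(x − μ_X).
E[Y | X=12.2] = 6.1 + (-0.22)·(2.9/2.7)·(12.2 − (6.1)) = 6.1 + (-0.2363)·(6.1) = 4.6586.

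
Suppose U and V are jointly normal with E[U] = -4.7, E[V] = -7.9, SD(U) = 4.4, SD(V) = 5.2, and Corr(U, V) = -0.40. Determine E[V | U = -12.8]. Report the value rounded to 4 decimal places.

E[V | U=x] = μ_V + ρ(σ_V/σ_U)(x − μ_U) for jointly normal variables.
E[V | U=-12.8] = -7.9 + (-0.40)·(5.2/4.4)·(-12.8 − (-4.7)) = -7.9 + (-0.47273)·(-8.1) = -4.0709.

-4.0709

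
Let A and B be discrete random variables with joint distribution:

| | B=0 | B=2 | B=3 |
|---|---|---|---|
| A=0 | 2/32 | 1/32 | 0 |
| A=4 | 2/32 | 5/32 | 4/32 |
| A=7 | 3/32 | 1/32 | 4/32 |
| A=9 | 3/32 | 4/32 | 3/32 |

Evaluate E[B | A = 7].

P(A = 7) = 1/4.
Summing B·P(A=x,B=y) over the conditioning event gives 7/16.
E[B | A = 7] = (7/16) / (1/4) = 7/4.

7/4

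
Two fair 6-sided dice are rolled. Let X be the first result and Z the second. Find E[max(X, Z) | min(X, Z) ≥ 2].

P(min(X, Z) ≥ 2) = 25/36.
Summing max(X,Z)·P(x,y) over outcomes with min(X, Z) ≥ 2 gives 10/3.
E[max(X, Z) | min(X, Z) ≥ 2] = (10/3) / (25/36) = 24/5.

24/5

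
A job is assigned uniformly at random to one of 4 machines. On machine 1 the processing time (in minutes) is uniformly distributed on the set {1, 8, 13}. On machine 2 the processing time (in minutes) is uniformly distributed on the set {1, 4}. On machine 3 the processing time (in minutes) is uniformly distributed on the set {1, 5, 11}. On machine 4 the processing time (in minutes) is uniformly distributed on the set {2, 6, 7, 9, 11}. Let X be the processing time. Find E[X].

E[X | machine 1] = (1+8+13)/3 = 22/3.
E[X | machine 2] = (1+4)/2 = 5/2.
E[X | machine 3] = (1+5+11)/3 = 17/3.
E[X | machine 4] = (2+6+7+9+11)/5 = 7.
E[X] = (1/4)·(22/3) + (1/4)·(5/2) + (1/4)·(17/3) + (1/4)·(7) = 45/8.

45/8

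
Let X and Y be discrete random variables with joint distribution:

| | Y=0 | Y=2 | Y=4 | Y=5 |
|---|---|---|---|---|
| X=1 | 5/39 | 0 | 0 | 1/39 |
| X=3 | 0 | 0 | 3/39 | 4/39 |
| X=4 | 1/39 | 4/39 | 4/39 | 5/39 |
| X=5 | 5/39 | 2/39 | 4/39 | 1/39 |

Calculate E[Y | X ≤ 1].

P(X ≤ 1) = 2/13.
Σ Y·P over the event = 0·(5/39) + 5·(1/39) = 5/39.
E[Y | X ≤ 1] = (5/39) / (2/13) = 5/6.

5/6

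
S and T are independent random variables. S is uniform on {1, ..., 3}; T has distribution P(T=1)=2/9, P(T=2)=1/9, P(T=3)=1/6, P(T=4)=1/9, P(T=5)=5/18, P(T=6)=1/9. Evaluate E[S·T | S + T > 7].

15

P(S + T > 7) = 1/6.
Summing ST·P(x,y) over outcomes with S + T > 7 gives 5/2.
E[S·T | S + T > 7] = (5/2) / (1/6) = 15.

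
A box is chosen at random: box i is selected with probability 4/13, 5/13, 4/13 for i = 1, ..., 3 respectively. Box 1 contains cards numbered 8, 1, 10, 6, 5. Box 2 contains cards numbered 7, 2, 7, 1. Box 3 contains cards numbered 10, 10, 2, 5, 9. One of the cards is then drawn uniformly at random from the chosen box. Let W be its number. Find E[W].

E[W | box 1] = (8+1+10+6+5)/5 = 6.
E[W | box 2] = (7+2+7+1)/4 = 17/4.
E[W | box 3] = (10+10+2+5+9)/5 = 36/5.
E[W] = (4/13)·(6) + (5/13)·(17/4) + (4/13)·(36/5) = 1481/260.

1481/260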